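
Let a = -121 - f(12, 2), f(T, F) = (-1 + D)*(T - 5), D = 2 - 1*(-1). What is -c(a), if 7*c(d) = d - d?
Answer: 0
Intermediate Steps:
D = 3 (D = 2 + 1 = 3)
f(T, F) = -10 + 2*T (f(T, F) = (-1 + 3)*(T - 5) = 2*(-5 + T) = -10 + 2*T)
a = -135 (a = -121 - (-10 + 2*12) = -121 - (-10 + 24) = -121 - 1*14 = -121 - 14 = -135)
c(d) = 0 (c(d) = (d - d)/7 = (⅐)*0 = 0)
-c(a) = -1*0 = 0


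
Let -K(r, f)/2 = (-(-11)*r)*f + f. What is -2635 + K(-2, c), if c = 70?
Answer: 305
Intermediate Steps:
K(r, f) = -2*f - 22*f*r (K(r, f) = -2*((-(-11)*r)*f + f) = -2*((11*r)*f + f) = -2*(11*f*r + f) = -2*(f + 11*f*r) = -2*f - 22*f*r)
-2635 + K(-2, c) = -2635 - 2*70*(1 + 11*(-2)) = -2635 - 2*70*(1 - 22) = -2635 - 2*70*(-21) = -2635 + 2940 = 305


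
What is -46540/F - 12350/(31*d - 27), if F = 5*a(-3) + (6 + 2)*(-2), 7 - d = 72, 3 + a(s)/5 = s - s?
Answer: 3698405/7147 ≈ 517.48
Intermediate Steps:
a(s) = -15 (a(s) = -15 + 5*(s - s) = -15 + 5*0 = -15 + 0 = -15)
d = -65 (d = 7 - 1*72 = 7 - 72 = -65)
F = -91 (F = 5*(-15) + (6 + 2)*(-2) = -75 + 8*(-2) = -75 - 16 = -91)
-46540/F - 12350/(31*d - 27) = -46540/(-91) - 12350/(31*(-65) - 27) = -46540*(-1/91) - 12350/(-2015 - 27) = 3580/7 - 12350/(-2042) = 3580/7 - 12350*(-1/2042) = 3580/7 + 6175/1021 = 3698405/7147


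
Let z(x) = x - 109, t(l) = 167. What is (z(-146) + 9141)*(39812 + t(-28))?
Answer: 355253394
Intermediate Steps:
z(x) = -109 + x
(z(-146) + 9141)*(39812 + t(-28)) = ((-109 - 146) + 9141)*(39812 + 167) = (-255 + 9141)*39979 = 8886*39979 = 355253394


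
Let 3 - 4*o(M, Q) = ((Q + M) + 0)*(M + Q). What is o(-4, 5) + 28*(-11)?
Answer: -615/2 ≈ -307.50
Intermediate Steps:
o(M, Q) = ¾ - (M + Q)²/4 (o(M, Q) = ¾ - ((Q + M) + 0)*(M + Q)/4 = ¾ - ((M + Q) + 0)*(M + Q)/4 = ¾ - (M + Q)*(M + Q)/4 = ¾ - (M + Q)²/4)
o(-4, 5) + 28*(-11) = (¾ - (-4 + 5)²/4) + 28*(-11) = (¾ - ¼*1²) - 308 = (¾ - ¼*1) - 308 = (¾ - ¼) - 308 = ½ - 308 = -615/2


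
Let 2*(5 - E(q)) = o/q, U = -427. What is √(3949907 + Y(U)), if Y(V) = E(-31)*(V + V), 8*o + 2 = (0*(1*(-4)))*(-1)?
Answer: √15167041865/62 ≈ 1986.4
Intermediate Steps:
o = -¼ (o = -¼ + ((0*(1*(-4)))*(-1))/8 = -¼ + ((0*(-4))*(-1))/8 = -¼ + (0*(-1))/8 = -¼ + (⅛)*0 = -¼ + 0 = -¼ ≈ -0.25000)
E(q) = 5 + 1/(8*q) (E(q) = 5 - (-1)/(8*q) = 5 + 1/(8*q))
Y(V) = 1239*V/124 (Y(V) = (5 + (⅛)/(-31))*(V + V) = (5 + (⅛)*(-1/31))*(2*V) = (5 - 1/248)*(2*V) = 1239*(2*V)/248 = 1239*V/124)
√(3949907 + Y(U)) = √(3949907 + (1239/124)*(-427)) = √(3949907 - 529053/124) = √(489259415/124) = √15167041865/62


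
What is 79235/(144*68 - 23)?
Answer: 79235/9769 ≈ 8.1109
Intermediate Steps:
79235/(144*68 - 23) = 79235/(9792 - 23) = 79235/9769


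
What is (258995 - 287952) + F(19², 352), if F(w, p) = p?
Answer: -28605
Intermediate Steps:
(258995 - 287952) + F(19², 352) = (258995 - 287952) + 352 = -28957 + 352 = -28605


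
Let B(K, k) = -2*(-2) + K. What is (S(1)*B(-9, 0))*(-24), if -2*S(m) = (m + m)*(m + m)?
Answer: -240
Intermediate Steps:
B(K, k) = 4 + K
S(m) = -2*m**2 (S(m) = -(m + m)*(m + m)/2 = -2*m*2*m/2 = -2*m**2)
(S(1)*B(-9, 0))*(-24) = ((-2*1**2)*(4 - 9))*(-24) = (-2*1*(-5))*(-24) = -2*(-5)*(-24) = 10*(-24) = -240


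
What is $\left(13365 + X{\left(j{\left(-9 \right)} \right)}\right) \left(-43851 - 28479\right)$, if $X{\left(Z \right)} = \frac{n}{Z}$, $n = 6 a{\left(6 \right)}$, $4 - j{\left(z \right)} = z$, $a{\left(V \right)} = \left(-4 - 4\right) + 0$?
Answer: $- \frac{12563504010}{13} \approx -9.6642 \cdot 10^{8}$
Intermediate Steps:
$a{\left(V \right)} = -8$ ($a{\left(V \right)} = -8 + 0 = -8$)
$j{\left(z \right)} = 4 - z$
$n = -48$ ($n = 6 \left(-8\right) = -48$)
$X{\left(Z \right)} = - \frac{48}{Z}$
$\left(13365 + X{\left(j{\left(-9 \right)} \right)}\right) \left(-43851 - 28479\right) = \left(13365 - \frac{48}{4 - -9}\right) \left(-43851 - 28479\right) = \left(13365 - \frac{48}{4 + 9}\right) \left(-72330\right) = \left(13365 - \frac{48}{13}\right) \left(-72330\right) = \frac{173697}{13} \left(-72330\right) = - \frac{12563504010}{13}$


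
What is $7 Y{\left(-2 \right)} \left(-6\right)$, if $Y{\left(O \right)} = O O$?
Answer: $-168$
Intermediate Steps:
$Y{\left(O \right)} = O^{2}$
$7 Y{\left(-2 \right)} \left(-6\right) = 7 \left(-2\right)^{2} \left(-6\right) = 7 \cdot 4 \left(-6\right) = 28 \left(-6\right) = -168$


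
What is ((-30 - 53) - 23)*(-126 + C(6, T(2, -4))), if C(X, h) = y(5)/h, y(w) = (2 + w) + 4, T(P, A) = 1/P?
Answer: 11024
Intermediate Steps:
T(P, A) = 1/P
y(w) = 6 + w
C(X, h) = 11/h (C(X, h) = (6 + 5)/h = 11/h)
((-30 - 53) - 23)*(-126 + C(6, T(2, -4))) = ((-30 - 53) - 23)*(-126 + 11/(1/2)) = (-83 - 23)*(-126 + 11/(½)) = -106*(-126 + 11*2) = -106*(-126 + 22) = -106*(-104) = 11024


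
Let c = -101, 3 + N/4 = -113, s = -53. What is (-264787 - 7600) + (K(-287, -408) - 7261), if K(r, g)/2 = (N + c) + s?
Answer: -280884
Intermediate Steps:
N = -464 (N = -12 + 4*(-113) = -12 - 452 = -464)
K(r, g) = -1236 (K(r, g) = 2*((-464 - 101) - 53) = 2*(-565 - 53) = 2*(-618) = -1236)
(-264787 - 7600) + (K(-287, -408) - 7261) = (-264787 - 7600) + (-1236 - 7261) = -272387 - 8497 = -280884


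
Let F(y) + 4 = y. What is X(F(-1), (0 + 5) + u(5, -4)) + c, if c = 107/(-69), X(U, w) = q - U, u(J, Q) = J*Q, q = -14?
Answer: -728/69 ≈ -10.551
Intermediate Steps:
F(y) = -4 + y
X(U, w) = -14 - U
c = -107/69 (c = 107*(-1/69) = -107/69 ≈ -1.5507)
X(F(-1), (0 + 5) + u(5, -4)) + c = (-14 - (-4 - 1)) - 107/69 = (-14 - 1*(-5)) - 107/69 = (-14 + 5) - 107/69 = -9 - 107/69 = -728/69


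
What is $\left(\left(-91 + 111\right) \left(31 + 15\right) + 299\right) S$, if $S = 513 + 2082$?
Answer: $3163305$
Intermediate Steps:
$S = 2595$
$\left(\left(-91 + 111\right) \left(31 + 15\right) + 299\right) S = \left(\left(-91 + 111\right) \left(31 + 15\right) + 299\right) 2595 = \left(20 \cdot 46 + 299\right) 2595 = \left(920 + 299\right) 2595 = 1219 \cdot 2595 = 3163305$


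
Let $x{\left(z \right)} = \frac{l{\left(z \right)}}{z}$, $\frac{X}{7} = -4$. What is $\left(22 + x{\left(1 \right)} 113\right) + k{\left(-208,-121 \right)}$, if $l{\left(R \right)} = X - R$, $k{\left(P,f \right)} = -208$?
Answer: $-3463$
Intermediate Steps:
$X = -28$ ($X = 7 \left(-4\right) = -28$)
$l{\left(R \right)} = -28 - R$
$x{\left(z \right)} = \frac{-28 - z}{z}$
$\left(22 + x{\left(1 \right)} 113\right) + k{\left(-208,-121 \right)} = \left(22 + \frac{-28 - 1}{1} \cdot 113\right) - 208 = \left(22 + 1 \left(-28 - 1\right) 113\right) - 208 = \left(22 + 1 \left(-29\right) 113\right) - 208 = \left(22 - 3277\right) - 208 = -3255 - 208 = -3463$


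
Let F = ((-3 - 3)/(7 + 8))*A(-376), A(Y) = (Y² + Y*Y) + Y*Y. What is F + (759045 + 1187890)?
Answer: 8886419/5 ≈ 1.7773e+6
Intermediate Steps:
A(Y) = 3*Y² (A(Y) = (Y² + Y²) + Y² = 2*Y² + Y² = 3*Y²)
F = -848256/5 (F = ((-3 - 3)/(7 + 8))*(3*(-376)²) = (-6/15)*(3*141376) = -6*1/15*424128 = -⅖*424128 = -848256/5 ≈ -1.6965e+5)
F + (759045 + 1187890) = -848256/5 + (759045 + 1187890) = -848256/5 + 1946935 = 8886419/5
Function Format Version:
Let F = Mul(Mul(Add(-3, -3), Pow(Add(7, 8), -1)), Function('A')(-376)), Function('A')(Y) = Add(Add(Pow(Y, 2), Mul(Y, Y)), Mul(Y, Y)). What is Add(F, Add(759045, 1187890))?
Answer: Rational(8886419, 5) ≈ 1.7773e+6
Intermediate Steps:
Function('A')(Y) = Mul(3, Pow(Y, 2)) (Function('A')(Y) = Add(Add(Pow(Y, 2), Pow(Y, 2)), Pow(Y, 2)) = Add(Mul(2, Pow(Y, 2)), Pow(Y, 2)) = Mul(3, Pow(Y, 2)))
F = Rational(-848256, 5) (F = Mul(Mul(Add(-3, -3), Pow(Add(7, 8), -1)), Mul(3, Pow(-376, 2))) = Mul(Mul(-6, Pow(15, -1)), Mul(3, 141376)) = Mul(Mul(-6, Rational(1, 15)), 424128) = Mul(Rational(-2, 5), 424128) = Rational(-848256, 5) ≈ -1.6965e+5)
Add(F, Add(759045, 1187890)) = Add(Rational(-848256, 5), Add(759045, 1187890)) = Add(Rational(-848256, 5), 1946935) = Rational(8886419, 5)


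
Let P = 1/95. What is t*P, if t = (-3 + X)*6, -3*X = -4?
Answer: -2/19 ≈ -0.10526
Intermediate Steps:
X = 4/3 (X = -⅓*(-4) = 4/3 ≈ 1.3333)
P = 1/95 ≈ 0.010526
t = -10 (t = (-3 + 4/3)*6 = -5/3*6 = -10)
t*P = -10*1/95 = -2/19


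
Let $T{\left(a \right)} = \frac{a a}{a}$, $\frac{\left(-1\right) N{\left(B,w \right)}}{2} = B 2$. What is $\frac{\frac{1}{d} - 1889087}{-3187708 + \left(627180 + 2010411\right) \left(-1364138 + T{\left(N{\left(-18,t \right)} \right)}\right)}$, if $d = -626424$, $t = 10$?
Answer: $\frac{1183369434889}{2253780460829474736} \approx 5.2506 \cdot 10^{-7}$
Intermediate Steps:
$N{\left(B,w \right)} = - 4 B$ ($N{\left(B,w \right)} = - 2 B 2 = - 2 \cdot 2 B = - 4 B$)
$T{\left(a \right)} = a$ ($T{\left(a \right)} = \frac{a^{2}}{a} = a$)
$\frac{\frac{1}{d} - 1889087}{-3187708 + \left(627180 + 2010411\right) \left(-1364138 + T{\left(N{\left(-18,t \right)} \right)}\right)} = \frac{\frac{1}{-626424} - 1889087}{-3187708 + \left(627180 + 2010411\right) \left(-1364138 - -72\right)} = \frac{- \frac{1}{626424} - 1889087}{-3187708 + 2637591 \left(-1364138 + 72\right)} = - \frac{1183369434889}{626424 \left(-3187708 + 2637591 \left(-1364066\right)\right)} = - \frac{1183369434889}{626424 \left(-3187708 - 3597848205006\right)} = - \frac{1183369434889}{626424 \left(-3597851392714\right)} = \left(- \frac{1183369434889}{626424}\right) \left(- \frac{1}{3597851392714}\right) = \frac{1183369434889}{2253780460829474736}$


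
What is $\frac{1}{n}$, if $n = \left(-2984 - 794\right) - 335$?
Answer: $- \frac{1}{4113} \approx -0.00024313$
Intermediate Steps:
$n = -4113$ ($n = -3778 - 335 = -4113$)
$\frac{1}{n} = \frac{1}{-4113} = - \frac{1}{4113}$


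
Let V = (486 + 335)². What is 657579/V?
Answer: 657579/674041 ≈ 0.97558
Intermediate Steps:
V = 674041 (V = 821² = 674041)
657579/V = 657579/674041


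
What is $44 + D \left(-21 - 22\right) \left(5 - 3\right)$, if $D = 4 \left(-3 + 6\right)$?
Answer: $-988$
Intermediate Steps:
$D = 12$ ($D = 4 \cdot 3 = 12$)
$44 + D \left(-21 - 22\right) \left(5 - 3\right) = 44 + 12 \left(-21 - 22\right) \left(5 - 3\right) = 44 + 12 \left(\left(-43\right) 2\right) = 44 + 12 \left(-86\right) = 44 - 1032 = -988$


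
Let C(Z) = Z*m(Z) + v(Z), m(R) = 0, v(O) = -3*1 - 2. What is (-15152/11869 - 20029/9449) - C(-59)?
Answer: 16350496/10195471 ≈ 1.6037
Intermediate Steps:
v(O) = -5 (v(O) = -3 - 2 = -5)
C(Z) = -5 (C(Z) = Z*0 - 5 = 0 - 5 = -5)
(-15152/11869 - 20029/9449) - C(-59) = (-15152/11869 - 20029/9449) - 1*(-5) = (-15152*1/11869 - 20029*1/9449) + 5 = (-15152/11869 - 20029/9449) + 5 = -34626859/10195471 + 5 = 16350496/10195471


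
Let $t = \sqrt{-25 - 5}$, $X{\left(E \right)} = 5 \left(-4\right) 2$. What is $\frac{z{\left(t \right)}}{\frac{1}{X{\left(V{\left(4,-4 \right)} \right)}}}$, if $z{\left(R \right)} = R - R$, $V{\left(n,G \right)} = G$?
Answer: $0$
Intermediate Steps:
$X{\left(E \right)} = -40$ ($X{\left(E \right)} = \left(-20\right) 2 = -40$)
$t = i \sqrt{30}$ ($t = \sqrt{-25 - 5} = \sqrt{-30} = i \sqrt{30} \approx 5.4772 i$)
$z{\left(R \right)} = 0$
$\frac{z{\left(t \right)}}{\frac{1}{X{\left(V{\left(4,-4 \right)} \right)}}} = \frac{0}{\frac{1}{-40}} = \frac{0}{- \frac{1}{40}} = 0 \left(-40\right) = 0$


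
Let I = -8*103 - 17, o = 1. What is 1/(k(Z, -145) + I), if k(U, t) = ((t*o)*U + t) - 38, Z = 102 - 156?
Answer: 1/6806 ≈ 0.00014693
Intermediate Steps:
Z = -54
k(U, t) = -38 + t + U*t (k(U, t) = ((t*1)*U + t) - 38 = (t*U + t) - 38 = (U*t + t) - 38 = (t + U*t) - 38 = -38 + t + U*t)
I = -841 (I = -824 - 17 = -841)
1/(k(Z, -145) + I) = 1/((-38 - 145 - 54*(-145)) - 841) = 1/((-38 - 145 + 7830) - 841) = 1/(7647 - 841) = 1/6806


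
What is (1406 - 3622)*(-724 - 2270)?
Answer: 6634704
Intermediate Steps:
(1406 - 3622)*(-724 - 2270) = -2216*(-2994) = 6634704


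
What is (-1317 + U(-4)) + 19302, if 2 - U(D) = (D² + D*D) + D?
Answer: 17959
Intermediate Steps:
U(D) = 2 - D - 2*D² (U(D) = 2 - ((D² + D*D) + D) = 2 - ((D² + D²) + D) = 2 - (2*D² + D) = 2 - (D + 2*D²) = 2 + (-D - 2*D²) = 2 - D - 2*D²)
(-1317 + U(-4)) + 19302 = (-1317 + (2 - 1*(-4) - 2*(-4)²)) + 19302 = (-1317 + (2 + 4 - 2*16)) + 19302 = (-1317 + (2 + 4 - 32)) + 19302 = (-1317 - 26) + 19302 = -1343 + 19302 = 17959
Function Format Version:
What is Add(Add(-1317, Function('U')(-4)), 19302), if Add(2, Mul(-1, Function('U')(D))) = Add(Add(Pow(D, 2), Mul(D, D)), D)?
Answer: 17959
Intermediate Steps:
Function('U')(D) = Add(2, Mul(-1, D), Mul(-2, Pow(D, 2))) (Function('U')(D) = Add(2, Mul(-1, Add(Add(Pow(D, 2), Mul(D, D)), D))) = Add(2, Mul(-1, Add(Add(Pow(D, 2), Pow(D, 2)), D))) = Add(2, Mul(-1, Add(Mul(2, Pow(D, 2)), D))) = Add(2, Mul(-1, Add(D, Mul(2, Pow(D, 2))))) = Add(2, Add(Mul(-1, D), Mul(-2, Pow(D, 2)))) = Add(2, Mul(-1, D), Mul(-2, Pow(D, 2))))
Add(Add(-1317, Function('U')(-4)), 19302) = Add(Add(-1317, Add(2, Mul(-1, -4), Mul(-2, Pow(-4, 2)))), 19302) = Add(Add(-1317, Add(2, 4, Mul(-2, 16))), 19302) = Add(Add(-1317, Add(2, 4, -32)), 19302) = Add(Add(-1317, -26), 19302) = Add(-1343, 19302) = 17959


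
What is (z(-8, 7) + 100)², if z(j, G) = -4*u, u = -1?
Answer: 10816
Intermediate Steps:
z(j, G) = 4 (z(j, G) = -4*(-1) = 4)
(z(-8, 7) + 100)² = (4 + 100)² = 104² = 10816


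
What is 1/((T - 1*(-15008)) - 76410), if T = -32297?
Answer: -1/93699 ≈ -1.0672e-5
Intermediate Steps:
1/((T - 1*(-15008)) - 76410) = 1/((-32297 - 1*(-15008)) - 76410) = 1/((-32297 + 15008) - 76410) = 1/(-17289 - 76410) = 1/(-93699) = -1/93699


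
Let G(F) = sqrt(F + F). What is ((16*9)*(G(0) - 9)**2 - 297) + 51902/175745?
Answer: 1997745317/175745 ≈ 11367.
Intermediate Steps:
G(F) = sqrt(2)*sqrt(F) (G(F) = sqrt(2*F) = sqrt(2)*sqrt(F))
((16*9)*(G(0) - 9)**2 - 297) + 51902/175745 = ((16*9)*(sqrt(2)*sqrt(0) - 9)**2 - 297) + 51902/175745 = (144*(sqrt(2)*0 - 9)**2 - 297) + 51902*(1/175745) = (144*(0 - 9)**2 - 297) + 51902/175745 = (144*(-9)**2 - 297) + 51902/175745 = (144*81 - 297) + 51902/175745 = (11664 - 297) + 51902/175745 = 11367 + 51902/175745 = 1997745317/175745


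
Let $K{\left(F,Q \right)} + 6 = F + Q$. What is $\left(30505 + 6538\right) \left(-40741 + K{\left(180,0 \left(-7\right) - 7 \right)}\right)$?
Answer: $-1502982682$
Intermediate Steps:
$K{\left(F,Q \right)} = -6 + F + Q$ ($K{\left(F,Q \right)} = -6 + \left(F + Q\right) = -6 + F + Q$)
$\left(30505 + 6538\right) \left(-40741 + K{\left(180,0 \left(-7\right) - 7 \right)}\right) = \left(30505 + 6538\right) \left(-40741 + \left(-6 + 180 + \left(0 \left(-7\right) - 7\right)\right)\right) = 37043 \left(-40741 + \left(-6 + 180 + \left(0 - 7\right)\right)\right) = 37043 \left(-40741 - -167\right) = 37043 \left(-40741 + 167\right) = 37043 \left(-40574\right) = -1502982682$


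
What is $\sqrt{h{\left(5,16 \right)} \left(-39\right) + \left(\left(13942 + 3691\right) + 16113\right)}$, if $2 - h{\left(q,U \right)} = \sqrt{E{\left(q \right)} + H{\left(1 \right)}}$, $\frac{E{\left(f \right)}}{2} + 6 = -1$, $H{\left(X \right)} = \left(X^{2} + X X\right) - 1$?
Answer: $\sqrt{33668 + 39 i \sqrt{13}} \approx 183.49 + 0.3832 i$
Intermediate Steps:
$H{\left(X \right)} = -1 + 2 X^{2}$ ($H{\left(X \right)} = \left(X^{2} + X^{2}\right) - 1 = 2 X^{2} - 1 = -1 + 2 X^{2}$)
$E{\left(f \right)} = -14$ ($E{\left(f \right)} = -12 + 2 \left(-1\right) = -12 - 2 = -14$)
$h{\left(q,U \right)} = 2 - i \sqrt{13}$ ($h{\left(q,U \right)} = 2 - \sqrt{-14 - \left(1 - 2 \cdot 1^{2}\right)} = 2 - \sqrt{-14 + \left(-1 + 2 \cdot 1\right)} = 2 - \sqrt{-14 + \left(-1 + 2\right)} = 2 - \sqrt{-14 + 1} = 2 - \sqrt{-13} = 2 - i \sqrt{13}$)
$\sqrt{h{\left(5,16 \right)} \left(-39\right) + \left(\left(13942 + 3691\right) + 16113\right)} = \sqrt{\left(2 - i \sqrt{13}\right) \left(-39\right) + \left(\left(13942 + 3691\right) + 16113\right)} = \sqrt{\left(-78 + 39 i \sqrt{13}\right) + \left(17633 + 16113\right)} = \sqrt{\left(-78 + 39 i \sqrt{13}\right) + 33746} = \sqrt{33668 + 39 i \sqrt{13}}$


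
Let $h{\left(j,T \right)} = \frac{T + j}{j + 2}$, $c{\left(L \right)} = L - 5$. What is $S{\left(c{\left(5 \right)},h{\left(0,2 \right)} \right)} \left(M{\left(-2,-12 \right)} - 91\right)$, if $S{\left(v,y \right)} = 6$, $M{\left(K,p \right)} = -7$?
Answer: $-588$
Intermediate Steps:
$c{\left(L \right)} = -5 + L$
$h{\left(j,T \right)} = \frac{T + j}{2 + j}$
$S{\left(c{\left(5 \right)},h{\left(0,2 \right)} \right)} \left(M{\left(-2,-12 \right)} - 91\right) = 6 \left(-7 - 91\right) = 6 \left(-98\right) = -588$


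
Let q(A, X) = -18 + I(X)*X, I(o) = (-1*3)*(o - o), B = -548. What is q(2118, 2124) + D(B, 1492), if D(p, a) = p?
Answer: -566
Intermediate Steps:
I(o) = 0 (I(o) = -3*0 = 0)
q(A, X) = -18 (q(A, X) = -18 + 0*X = -18 + 0 = -18)
q(2118, 2124) + D(B, 1492) = -18 - 548 = -566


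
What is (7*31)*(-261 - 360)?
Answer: -134757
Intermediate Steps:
(7*31)*(-261 - 360) = 217*(-621) = -134757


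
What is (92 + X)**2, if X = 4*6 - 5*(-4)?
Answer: 18496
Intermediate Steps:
X = 44 (X = 24 + 20 = 44)
(92 + X)**2 = (92 + 44)**2 = 136**2 = 18496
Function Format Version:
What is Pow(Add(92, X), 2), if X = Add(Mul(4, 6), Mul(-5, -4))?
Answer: 18496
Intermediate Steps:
X = 44 (X = Add(24, 20) = 44)
Pow(Add(92, X), 2) = Pow(Add(92, 44), 2) = Pow(136, 2) = 18496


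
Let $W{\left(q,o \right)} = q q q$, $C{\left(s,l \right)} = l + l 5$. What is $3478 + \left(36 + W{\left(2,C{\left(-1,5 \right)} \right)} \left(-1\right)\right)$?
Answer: $3506$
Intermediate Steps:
$C{\left(s,l \right)} = 6 l$ ($C{\left(s,l \right)} = l + 5 l = 6 l$)
$W{\left(q,o \right)} = q^{3}$ ($W{\left(q,o \right)} = q^{2} q = q^{3}$)
$3478 + \left(36 + W{\left(2,C{\left(-1,5 \right)} \right)} \left(-1\right)\right) = 3478 + \left(36 + 2^{3} \left(-1\right)\right) = 3478 + \left(36 + 8 \left(-1\right)\right) = 3478 + \left(36 - 8\right) = 3478 + 28 = 3506$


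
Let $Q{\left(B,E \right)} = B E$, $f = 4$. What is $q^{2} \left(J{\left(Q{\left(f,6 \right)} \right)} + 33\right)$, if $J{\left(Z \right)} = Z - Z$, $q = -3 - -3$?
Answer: $0$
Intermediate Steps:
$q = 0$ ($q = -3 + 3 = 0$)
$J{\left(Z \right)} = 0$
$q^{2} \left(J{\left(Q{\left(f,6 \right)} \right)} + 33\right) = 0^{2} \left(0 + 33\right) = 0 \cdot 33 = 0$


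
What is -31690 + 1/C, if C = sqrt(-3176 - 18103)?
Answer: -31690 - I*sqrt(21279)/21279 ≈ -31690.0 - 0.0068553*I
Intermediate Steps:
C = I*sqrt(21279) (C = sqrt(-21279) = I*sqrt(21279) ≈ 145.87*I)
-31690 + 1/C = -31690 + 1/(I*sqrt(21279)) = -31690 - I*sqrt(21279)/21279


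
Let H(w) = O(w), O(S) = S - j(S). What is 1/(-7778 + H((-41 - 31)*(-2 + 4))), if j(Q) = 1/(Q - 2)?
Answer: -146/1156611 ≈ -0.00012623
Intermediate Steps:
j(Q) = 1/(-2 + Q)
O(S) = S - 1/(-2 + S)
H(w) = (-1 + w*(-2 + w))/(-2 + w)
1/(-7778 + H((-41 - 31)*(-2 + 4))) = 1/(-7778 + (-1 + ((-41 - 31)*(-2 + 4))*(-2 + (-41 - 31)*(-2 + 4)))/(-2 + (-41 - 31)*(-2 + 4))) = 1/(-7778 + (-1 + (-72*2)*(-2 - 72*2))/(-2 - 72*2)) = 1/(-7778 + (-1 - 144*(-2 - 144))/(-2 - 144)) = 1/(-7778 + (-1 - 144*(-146))/(-146)) = 1/(-7778 - (-1 + 21024)/146) = 1/(-7778 - 1/146*21023) = 1/(-7778 - 21023/146) = 1/(-1156611/146) = -146/1156611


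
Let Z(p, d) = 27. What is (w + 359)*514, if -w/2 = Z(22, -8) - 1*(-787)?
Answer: -652266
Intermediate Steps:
w = -1628 (w = -2*(27 - 1*(-787)) = -2*(27 + 787) = -2*814 = -1628)
(w + 359)*514 = (-1628 + 359)*514 = -1269*514 = -652266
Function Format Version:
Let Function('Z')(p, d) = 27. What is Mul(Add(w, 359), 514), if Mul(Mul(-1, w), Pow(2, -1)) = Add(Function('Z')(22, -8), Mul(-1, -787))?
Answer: -652266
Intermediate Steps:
w = -1628 (w = Mul(-2, Add(27, Mul(-1, -787))) = Mul(-2, Add(27, 787)) = Mul(-2, 814) = -1628)
Mul(Add(w, 359), 514) = Mul(Add(-1628, 359), 514) = Mul(-1269, 514) = -652266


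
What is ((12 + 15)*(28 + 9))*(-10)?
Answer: -9990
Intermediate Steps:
((12 + 15)*(28 + 9))*(-10) = (27*37)*(-10) = 999*(-10) = -9990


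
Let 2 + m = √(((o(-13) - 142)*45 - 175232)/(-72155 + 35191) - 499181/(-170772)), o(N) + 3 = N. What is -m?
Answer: 2 - √4891198828645364151/789052026 ≈ -0.80286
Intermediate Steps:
o(N) = -3 + N
m = -2 + √4891198828645364151/789052026 (m = -2 + √((((-3 - 13) - 142)*45 - 175232)/(-72155 + 35191) - 499181/(-170772)) = -2 + √(((-16 - 142)*45 - 175232)/(-36964) - 499181*(-1/170772)) = -2 + √((-158*45 - 175232)*(-1/36964) + 499181/170772) = -2 + √((-7110 - 175232)*(-1/36964) + 499181/170772) = -2 + √(-182342*(-1/36964) + 499181/170772) = -2 + √(91171/18482 + 499181/170772) = -2 + √(12397658627/1578104052) = -2 + √4891198828645364151/789052026 ≈ 0.80286)
-m = -(-2 + √4891198828645364151/789052026) = 2 - √4891198828645364151/789052026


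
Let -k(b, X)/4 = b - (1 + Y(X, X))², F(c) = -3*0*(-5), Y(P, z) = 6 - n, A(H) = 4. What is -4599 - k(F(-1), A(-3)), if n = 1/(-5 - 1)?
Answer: -43240/9 ≈ -4804.4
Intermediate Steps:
n = -⅙ (n = 1/(-6) = -⅙ ≈ -0.16667)
Y(P, z) = 37/6 (Y(P, z) = 6 - 1*(-⅙) = 6 + ⅙ = 37/6)
F(c) = 0 (F(c) = 0*(-5) = 0)
k(b, X) = 1849/9 - 4*b (k(b, X) = -4*(b - (1 + 37/6)²) = -4*(b - (43/6)²) = -4*(b - 1*1849/36) = -4*(b - 1849/36) = -4*(-1849/36 + b) = 1849/9 - 4*b)
-4599 - k(F(-1), A(-3)) = -4599 - (1849/9 - 4*0) = -4599 - (1849/9 + 0) = -4599 - 1*1849/9 = -4599 - 1849/9 = -43240/9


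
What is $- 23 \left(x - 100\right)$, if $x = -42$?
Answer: $3266$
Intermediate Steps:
$- 23 \left(x - 100\right) = - 23 \left(-42 - 100\right) = \left(-23\right) \left(-142\right) = 3266$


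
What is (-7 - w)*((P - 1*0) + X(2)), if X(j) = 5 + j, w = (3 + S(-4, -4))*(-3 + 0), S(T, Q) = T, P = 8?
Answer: -150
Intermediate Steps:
w = 3 (w = (3 - 4)*(-3 + 0) = -1*(-3) = 3)
(-7 - w)*((P - 1*0) + X(2)) = (-7 - 1*3)*((8 - 1*0) + (5 + 2)) = (-7 - 3)*((8 + 0) + 7) = -10*(8 + 7) = -10*15 = -150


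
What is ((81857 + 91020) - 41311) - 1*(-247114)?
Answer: 378680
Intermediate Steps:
((81857 + 91020) - 41311) - 1*(-247114) = (172877 - 41311) + 247114 = 131566 + 247114 = 378680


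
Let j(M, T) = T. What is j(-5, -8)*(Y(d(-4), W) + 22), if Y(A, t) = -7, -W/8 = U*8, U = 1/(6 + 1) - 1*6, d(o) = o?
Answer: -120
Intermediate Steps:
U = -41/7 (U = 1/7 - 6 = ⅐ - 6 = -41/7 ≈ -5.8571)
W = 2624/7 (W = -(-328)*8/7 = -8*(-328/7) = 2624/7 ≈ 374.86)
j(-5, -8)*(Y(d(-4), W) + 22) = -8*(-7 + 22) = -8*15 = -120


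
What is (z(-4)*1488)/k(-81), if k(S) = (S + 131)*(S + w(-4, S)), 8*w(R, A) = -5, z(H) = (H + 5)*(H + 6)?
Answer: -11904/16325 ≈ -0.72919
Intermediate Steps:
z(H) = (5 + H)*(6 + H)
w(R, A) = -5/8 (w(R, A) = (⅛)*(-5) = -5/8)
k(S) = (131 + S)*(-5/8 + S) (k(S) = (S + 131)*(S - 5/8) = (131 + S)*(-5/8 + S))
(z(-4)*1488)/k(-81) = ((30 + (-4)² + 11*(-4))*1488)/(-655/8 + (-81)² + (1043/8)*(-81)) = ((30 + 16 - 44)*1488)/(-655/8 + 6561 - 84483/8) = (2*1488)/(-16325/4) = 2976*(-4/16325) = -11904/16325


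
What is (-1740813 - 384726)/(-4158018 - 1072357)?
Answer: 2125539/5230375 ≈ 0.40638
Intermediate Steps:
(-1740813 - 384726)/(-4158018 - 1072357) = -2125539/(-5230375) = -2125539*(-1/5230375) = 2125539/5230375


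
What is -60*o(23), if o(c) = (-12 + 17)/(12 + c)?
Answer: -60/7 ≈ -8.5714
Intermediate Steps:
o(c) = 5/(12 + c)
-60*o(23) = -300/(12 + 23) = -300/35 = -60*⅐ = -60/7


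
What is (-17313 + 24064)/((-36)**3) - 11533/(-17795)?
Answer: 417949603/830243520 ≈ 0.50341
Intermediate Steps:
(-17313 + 24064)/((-36)**3) - 11533/(-17795) = 6751/(-46656) - 11533*(-1/17795) = 6751*(-1/46656) + 11533/17795 = -6751/46656 + 11533/17795 = 417949603/830243520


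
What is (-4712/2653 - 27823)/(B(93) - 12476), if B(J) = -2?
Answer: 73819131/33104134 ≈ 2.2299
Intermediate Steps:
(-4712/2653 - 27823)/(B(93) - 12476) = (-4712/2653 - 27823)/(-2 - 12476) = (-4712*1/2653 - 27823)/(-12478) = (-4712/2653 - 27823)*(-1/12478) = -73819131/2653*(-1/12478) = 73819131/33104134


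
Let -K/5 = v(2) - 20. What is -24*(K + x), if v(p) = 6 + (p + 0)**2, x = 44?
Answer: -2256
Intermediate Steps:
v(p) = 6 + p**2
K = 50 (K = -5*((6 + 2**2) - 20) = -5*((6 + 4) - 20) = -5*(10 - 20) = -5*(-10) = 50)
-24*(K + x) = -24*(50 + 44) = -24*94 = -2256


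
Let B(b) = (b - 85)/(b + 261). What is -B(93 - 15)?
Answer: 7/339 ≈ 0.020649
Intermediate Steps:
B(b) = (-85 + b)/(261 + b)
-B(93 - 15) = -(-85 + (93 - 15))/(261 + (93 - 15)) = -(-85 + 78)/(261 + 78) = -(-7)/339 = -1*(-7/339) = 7/339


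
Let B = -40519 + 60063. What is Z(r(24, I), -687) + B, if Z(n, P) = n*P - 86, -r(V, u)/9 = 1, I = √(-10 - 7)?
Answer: 25641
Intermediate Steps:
I = I*√17 (I = √(-17) = I*√17 ≈ 4.1231*I)
r(V, u) = -9 (r(V, u) = -9*1 = -9)
Z(n, P) = -86 + P*n (Z(n, P) = P*n - 86 = -86 + P*n)
B = 19544
Z(r(24, I), -687) + B = (-86 - 687*(-9)) + 19544 = (-86 + 6183) + 19544 = 6097 + 19544 = 25641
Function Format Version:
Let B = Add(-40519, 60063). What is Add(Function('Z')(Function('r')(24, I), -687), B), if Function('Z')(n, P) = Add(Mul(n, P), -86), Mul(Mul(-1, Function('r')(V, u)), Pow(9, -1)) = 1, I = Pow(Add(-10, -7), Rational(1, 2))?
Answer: 25641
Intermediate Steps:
I = Mul(I, Pow(17, Rational(1, 2))) (I = Pow(-17, Rational(1, 2)) = Mul(I, Pow(17, Rational(1, 2))) ≈ Mul(4.1231, I))
Function('r')(V, u) = -9 (Function('r')(V, u) = Mul(-9, 1) = -9)
Function('Z')(n, P) = Add(-86, Mul(P, n)) (Function('Z')(n, P) = Add(Mul(P, n), -86) = Add(-86, Mul(P, n)))
B = 19544
Add(Function('Z')(Function('r')(24, I), -687), B) = Add(Add(-86, Mul(-687, -9)), 19544) = Add(Add(-86, 6183), 19544) = Add(6097, 19544) = 25641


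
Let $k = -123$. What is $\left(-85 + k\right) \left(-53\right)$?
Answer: $11024$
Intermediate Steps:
$\left(-85 + k\right) \left(-53\right) = \left(-85 - 123\right) \left(-53\right) = \left(-208\right) \left(-53\right) = 11024$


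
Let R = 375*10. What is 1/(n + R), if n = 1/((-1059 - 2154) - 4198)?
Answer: 7411/27791249 ≈ 0.00026667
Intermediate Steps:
n = -1/7411 (n = 1/(-3213 - 4198) = 1/(-7411) = -1/7411 ≈ -0.00013493)
R = 3750
1/(n + R) = 1/(-1/7411 + 3750) = 1/(27791249/7411) = 7411/27791249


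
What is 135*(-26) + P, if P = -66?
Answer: -3576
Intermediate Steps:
135*(-26) + P = 135*(-26) - 66 = -3510 - 66 = -3576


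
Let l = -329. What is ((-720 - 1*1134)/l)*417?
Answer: 773118/329 ≈ 2349.9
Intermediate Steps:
((-720 - 1*1134)/l)*417 = ((-720 - 1*1134)/(-329))*417 = ((-720 - 1134)*(-1/329))*417 = -1854*(-1/329)*417 = (1854/329)*417 = 773118/329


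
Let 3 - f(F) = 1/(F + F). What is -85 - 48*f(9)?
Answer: -679/3 ≈ -226.33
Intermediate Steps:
f(F) = 3 - 1/(2*F) (f(F) = 3 - 1/(F + F) = 3 - 1/(2*F))
-85 - 48*f(9) = -85 - 48*(3 - 1/2/9) = -85 - 48*(3 - 1/2*1/9) = -85 - 48*(3 - 1/18) = -85 - 48*53/18 = -85 - 424/3 = -679/3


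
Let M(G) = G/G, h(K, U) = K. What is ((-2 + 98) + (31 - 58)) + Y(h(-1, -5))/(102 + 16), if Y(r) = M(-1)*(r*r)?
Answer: 8143/118 ≈ 69.008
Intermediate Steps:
M(G) = 1
Y(r) = r**2 (Y(r) = 1*(r*r) = 1*r**2 = r**2)
((-2 + 98) + (31 - 58)) + Y(h(-1, -5))/(102 + 16) = ((-2 + 98) + (31 - 58)) + (-1)**2/(102 + 16) = (96 - 27) + 1/118 = 69 + (1/118)*1 = 69 + 1/118 = 8143/118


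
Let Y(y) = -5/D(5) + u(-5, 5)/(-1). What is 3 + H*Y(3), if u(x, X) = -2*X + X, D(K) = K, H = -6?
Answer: -21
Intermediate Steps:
u(x, X) = -X
Y(y) = 4 (Y(y) = -5/5 - 1*5/(-1) = -5*⅕ - 5*(-1) = -1 + 5 = 4)
3 + H*Y(3) = 3 - 6*4 = 3 - 24 = -21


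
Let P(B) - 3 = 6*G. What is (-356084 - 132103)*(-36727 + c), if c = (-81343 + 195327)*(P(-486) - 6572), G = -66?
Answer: 387588885954669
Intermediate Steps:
P(B) = -393 (P(B) = 3 + 6*(-66) = 3 - 396 = -393)
c = -793898560 (c = (-81343 + 195327)*(-393 - 6572) = 113984*(-6965) = -793898560)
(-356084 - 132103)*(-36727 + c) = (-356084 - 132103)*(-36727 - 793898560) = -488187*(-793935287) = 387588885954669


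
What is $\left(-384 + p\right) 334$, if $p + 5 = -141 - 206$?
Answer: $-245824$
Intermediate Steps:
$p = -352$ ($p = -5 - 347 = -352$)
$\left(-384 + p\right) 334 = \left(-384 - 352\right) 334 = \left(-736\right) 334 = -245824$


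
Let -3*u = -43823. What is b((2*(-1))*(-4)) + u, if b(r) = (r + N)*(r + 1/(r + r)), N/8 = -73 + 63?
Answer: 84163/6 ≈ 14027.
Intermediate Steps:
u = 43823/3 (u = -⅓*(-43823) = 43823/3 ≈ 14608.)
N = -80 (N = 8*(-73 + 63) = 8*(-10) = -80)
b(r) = (-80 + r)*(r + 1/(2*r)) (b(r) = (r - 80)*(r + 1/(r + r)) = (-80 + r)*(r + 1/(2*r)))
b((2*(-1))*(-4)) + u = (½ + ((2*(-1))*(-4))² - 80*2*(-1)*(-4) - 40/((2*(-1))*(-4))) + 43823/3 = (½ + (-2*(-4))² - (-160)*(-4) - 40/((-2*(-4)))) + 43823/3 = (½ + 8² - 80*8 - 40/8) + 43823/3 = (½ + 64 - 640 - 40*⅛) + 43823/3 = (½ + 64 - 640 - 5) + 43823/3 = -1161/2 + 43823/3 = 84163/6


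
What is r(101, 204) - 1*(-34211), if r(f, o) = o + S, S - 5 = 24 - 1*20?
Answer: 34424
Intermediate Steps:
S = 9 (S = 5 + (24 - 1*20) = 5 + (24 - 20) = 5 + 4 = 9)
r(f, o) = 9 + o (r(f, o) = o + 9 = 9 + o)
r(101, 204) - 1*(-34211) = (9 + 204) - 1*(-34211) = 213 + 34211 = 34424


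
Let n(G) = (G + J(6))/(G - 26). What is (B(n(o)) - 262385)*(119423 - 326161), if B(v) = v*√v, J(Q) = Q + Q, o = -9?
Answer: 54244950130 + 88602*I*√105/175 ≈ 5.4245e+10 + 5188.0*I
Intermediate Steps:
J(Q) = 2*Q
n(G) = (12 + G)/(-26 + G) (n(G) = (G + 2*6)/(G - 26) = (G + 12)/(-26 + G) = (12 + G)/(-26 + G))
B(v) = v^(3/2)
(B(n(o)) - 262385)*(119423 - 326161) = (((12 - 9)/(-26 - 9))^(3/2) - 262385)*(119423 - 326161) = ((3/(-35))^(3/2) - 262385)*(-206738) = ((-1/35*3)^(3/2) - 262385)*(-206738) = ((-3/35)^(3/2) - 262385)*(-206738) = (-3*I*√105/1225 - 262385)*(-206738) = (-262385 - 3*I*√105/1225)*(-206738) = 54244950130 + 88602*I*√105/175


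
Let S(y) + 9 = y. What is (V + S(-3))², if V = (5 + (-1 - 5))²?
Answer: 121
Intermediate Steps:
S(y) = -9 + y
V = 1 (V = (5 - 6)² = (-1)² = 1)
(V + S(-3))² = (1 + (-9 - 3))² = (1 - 12)² = (-11)² = 121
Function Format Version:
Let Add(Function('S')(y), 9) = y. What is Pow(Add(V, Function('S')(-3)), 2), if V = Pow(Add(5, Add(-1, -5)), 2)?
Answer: 121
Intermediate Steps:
Function('S')(y) = Add(-9, y)
V = 1 (V = Pow(Add(5, -6), 2) = Pow(-1, 2) = 1)
Pow(Add(V, Function('S')(-3)), 2) = Pow(Add(1, Add(-9, -3)), 2) = Pow(Add(1, -12), 2) = Pow(-11, 2) = 121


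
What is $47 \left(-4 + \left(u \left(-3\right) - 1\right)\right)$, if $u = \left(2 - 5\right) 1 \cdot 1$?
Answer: $188$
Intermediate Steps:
$u = -3$ ($u = \left(2 - 5\right) 1 \cdot 1 = \left(-3\right) 1 \cdot 1 = \left(-3\right) 1 = -3$)
$47 \left(-4 + \left(u \left(-3\right) - 1\right)\right) = 47 \left(-4 - -8\right) = 47 \left(-4 + \left(9 - 1\right)\right) = 47 \left(-4 + 8\right) = 47 \cdot 4 = 188$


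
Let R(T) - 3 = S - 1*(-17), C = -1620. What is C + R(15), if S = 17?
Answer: -1583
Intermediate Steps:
R(T) = 37 (R(T) = 3 + (17 - 1*(-17)) = 3 + (17 + 17) = 3 + 34 = 37)
C + R(15) = -1620 + 37 = -1583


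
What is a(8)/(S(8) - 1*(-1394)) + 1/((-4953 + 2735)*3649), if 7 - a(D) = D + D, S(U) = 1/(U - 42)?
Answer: -2476652887/383590579390 ≈ -0.0064565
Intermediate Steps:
S(U) = 1/(-42 + U)
a(D) = 7 - 2*D (a(D) = 7 - (D + D) = 7 - 2*D)
a(8)/(S(8) - 1*(-1394)) + 1/((-4953 + 2735)*3649) = (7 - 2*8)/(1/(-42 + 8) - 1*(-1394)) + 1/((-4953 + 2735)*3649) = (7 - 16)/(1/(-34) + 1394) + (1/3649)/(-2218) = -9/(-1/34 + 1394) - 1/2218*1/3649 = -9/47395/34 - 1/8093482 = -9*34/47395 - 1/8093482 = -306/47395 - 1/8093482 = -2476652887/383590579390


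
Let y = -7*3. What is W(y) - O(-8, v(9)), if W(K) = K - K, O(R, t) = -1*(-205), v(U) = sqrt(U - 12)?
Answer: -205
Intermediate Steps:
y = -21
v(U) = sqrt(-12 + U)
O(R, t) = 205
W(K) = 0
W(y) - O(-8, v(9)) = 0 - 1*205 = 0 - 205 = -205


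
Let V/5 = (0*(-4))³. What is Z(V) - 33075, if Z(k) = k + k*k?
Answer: -33075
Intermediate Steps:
V = 0 (V = 5*(0*(-4))³ = 5*0³ = 5*0 = 0)
Z(k) = k + k²
Z(V) - 33075 = 0*(1 + 0) - 33075 = 0*1 - 33075 = 0 - 33075 = -33075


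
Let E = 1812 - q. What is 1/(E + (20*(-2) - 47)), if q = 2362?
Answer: -1/637 ≈ -0.0015699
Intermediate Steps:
E = -550 (E = 1812 - 1*2362 = 1812 - 2362 = -550)
1/(E + (20*(-2) - 47)) = 1/(-550 + (20*(-2) - 47)) = 1/(-550 + (-40 - 47)) = 1/(-550 - 87) = 1/(-637) = -1/637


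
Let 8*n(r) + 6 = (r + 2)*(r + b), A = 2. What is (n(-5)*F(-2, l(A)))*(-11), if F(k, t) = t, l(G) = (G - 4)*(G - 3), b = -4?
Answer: -231/4 ≈ -57.750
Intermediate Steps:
l(G) = (-4 + G)*(-3 + G)
n(r) = -¾ + (-4 + r)*(2 + r)/8 (n(r) = -¾ + ((r + 2)*(r - 4))/8 = -¾ + ((2 + r)*(-4 + r))/8 = -¾ + ((-4 + r)*(2 + r))/8 = -¾ + (-4 + r)*(2 + r)/8)
(n(-5)*F(-2, l(A)))*(-11) = ((-7/4 - ¼*(-5) + (⅛)*(-5)²)*(12 + 2² - 7*2))*(-11) = ((-7/4 + 5/4 + (⅛)*25)*(12 + 4 - 14))*(-11) = ((-7/4 + 5/4 + 25/8)*2)*(-11) = ((21/8)*2)*(-11) = (21/4)*(-11) = -231/4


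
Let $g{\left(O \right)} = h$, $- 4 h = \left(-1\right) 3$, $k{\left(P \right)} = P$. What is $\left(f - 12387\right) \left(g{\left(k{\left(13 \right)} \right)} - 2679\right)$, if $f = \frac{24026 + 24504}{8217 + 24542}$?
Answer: $\frac{4346662655739}{131036} \approx 3.3172 \cdot 10^{7}$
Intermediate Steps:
$h = \frac{3}{4}$ ($h = - \frac{\left(-1\right) 3}{4} = \left(- \frac{1}{4}\right) \left(-3\right) = \frac{3}{4} \approx 0.75$)
$g{\left(O \right)} = \frac{3}{4}$
$f = \frac{48530}{32759} \approx 1.4814$
$\left(f - 12387\right) \left(g{\left(k{\left(13 \right)} \right)} - 2679\right) = \left(\frac{48530}{32759} - 12387\right) \left(\frac{3}{4} - 2679\right) = \left(- \frac{405737203}{32759}\right) \left(- \frac{10713}{4}\right) = \frac{4346662655739}{131036}$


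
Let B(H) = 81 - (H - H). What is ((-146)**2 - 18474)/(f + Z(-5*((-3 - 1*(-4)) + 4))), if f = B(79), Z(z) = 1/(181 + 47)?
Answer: 647976/18469 ≈ 35.085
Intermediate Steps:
Z(z) = 1/228
B(H) = 81 (B(H) = 81 - 1*0 = 81 + 0 = 81)
f = 81
((-146)**2 - 18474)/(f + Z(-5*((-3 - 1*(-4)) + 4))) = ((-146)**2 - 18474)/(81 + 1/228) = (21316 - 18474)/(18469/228) = 2842*(228/18469) = 647976/18469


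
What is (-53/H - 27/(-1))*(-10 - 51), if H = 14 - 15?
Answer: -4880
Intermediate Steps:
H = -1
(-53/H - 27/(-1))*(-10 - 51) = (-53/(-1) - 27/(-1))*(-10 - 51) = (-53*(-1) - 27*(-1))*(-61) = (53 + 27)*(-61) = 80*(-61) = -4880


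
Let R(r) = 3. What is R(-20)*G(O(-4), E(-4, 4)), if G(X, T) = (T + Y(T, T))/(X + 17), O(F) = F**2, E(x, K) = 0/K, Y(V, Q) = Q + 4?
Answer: 4/11 ≈ 0.36364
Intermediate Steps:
Y(V, Q) = 4 + Q
E(x, K) = 0
G(X, T) = (4 + 2*T)/(17 + X) (G(X, T) = (T + (4 + T))/(X + 17) = (4 + 2*T)/(17 + X))
R(-20)*G(O(-4), E(-4, 4)) = 3*(2*(2 + 0)/(17 + (-4)**2)) = 3*(2*2/(17 + 16)) = 3*(2*2/33) = 3*(2*(1/33)*2) = 3*(4/33) = 4/11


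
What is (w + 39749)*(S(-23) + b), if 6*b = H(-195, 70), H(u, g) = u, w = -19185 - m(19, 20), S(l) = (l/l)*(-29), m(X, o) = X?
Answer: -2527035/2 ≈ -1.2635e+6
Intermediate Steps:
S(l) = -29 (S(l) = 1*(-29) = -29)
w = -19204 (w = -19185 - 1*19 = -19185 - 19 = -19204)
b = -65/2 (b = (⅙)*(-195) = -65/2 ≈ -32.500)
(w + 39749)*(S(-23) + b) = (-19204 + 39749)*(-29 - 65/2) = 20545*(-123/2) = -2527035/2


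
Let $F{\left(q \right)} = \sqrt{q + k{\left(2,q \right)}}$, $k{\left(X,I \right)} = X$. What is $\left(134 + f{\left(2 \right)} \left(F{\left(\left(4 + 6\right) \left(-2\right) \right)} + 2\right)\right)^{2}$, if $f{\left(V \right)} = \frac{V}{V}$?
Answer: $18478 + 816 i \sqrt{2} \approx 18478.0 + 1154.0 i$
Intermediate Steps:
$f{\left(V \right)} = 1$
$F{\left(q \right)} = \sqrt{2 + q}$ ($F{\left(q \right)} = \sqrt{q + 2} = \sqrt{2 + q}$)
$\left(134 + f{\left(2 \right)} \left(F{\left(\left(4 + 6\right) \left(-2\right) \right)} + 2\right)\right)^{2} = \left(134 + 1 \left(\sqrt{2 + \left(4 + 6\right) \left(-2\right)} + 2\right)\right)^{2} = \left(134 + 1 \left(\sqrt{2 + 10 \left(-2\right)} + 2\right)\right)^{2} = \left(134 + 1 \left(\sqrt{2 - 20} + 2\right)\right)^{2} = \left(134 + 1 \left(\sqrt{-18} + 2\right)\right)^{2} = \left(134 + 1 \left(3 i \sqrt{2} + 2\right)\right)^{2} = \left(134 + 1 \left(2 + 3 i \sqrt{2}\right)\right)^{2} = \left(134 + \left(2 + 3 i \sqrt{2}\right)\right)^{2} = \left(136 + 3 i \sqrt{2}\right)^{2}$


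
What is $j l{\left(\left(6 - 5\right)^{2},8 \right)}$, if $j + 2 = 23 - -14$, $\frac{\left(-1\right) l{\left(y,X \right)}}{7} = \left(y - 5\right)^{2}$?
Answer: $-3920$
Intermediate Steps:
$l{\left(y,X \right)} = - 7 \left(-5 + y\right)^{2}$ ($l{\left(y,X \right)} = - 7 \left(y - 5\right)^{2} = - 7 \left(-5 + y\right)^{2}$)
$j = 35$ ($j = -2 + \left(23 - -14\right) = -2 + \left(23 + 14\right) = -2 + 37 = 35$)
$j l{\left(\left(6 - 5\right)^{2},8 \right)} = 35 \left(- 7 \left(-5 + \left(6 - 5\right)^{2}\right)^{2}\right) = 35 \left(- 7 \left(-5 + 1^{2}\right)^{2}\right) = 35 \left(- 7 \left(-5 + 1\right)^{2}\right) = 35 \left(- 7 \left(-4\right)^{2}\right) = 35 \left(\left(-7\right) 16\right) = 35 \left(-112\right) = -3920$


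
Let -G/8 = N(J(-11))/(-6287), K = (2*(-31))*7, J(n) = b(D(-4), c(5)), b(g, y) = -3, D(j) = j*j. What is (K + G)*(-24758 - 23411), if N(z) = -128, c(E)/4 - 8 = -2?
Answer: 131481235358/6287 ≈ 2.0913e+7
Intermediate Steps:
c(E) = 24 (c(E) = 32 + 4*(-2) = 32 - 8 = 24)
D(j) = j²
J(n) = -3
K = -434 (K = -62*7 = -434)
G = -1024/6287 (G = -(-1024)/(-6287) = -(-1024)*(-1)/6287 = -8*128/6287 = -1024/6287 ≈ -0.16288)
(K + G)*(-24758 - 23411) = (-434 - 1024/6287)*(-24758 - 23411) = -2729582/6287*(-48169) = 131481235358/6287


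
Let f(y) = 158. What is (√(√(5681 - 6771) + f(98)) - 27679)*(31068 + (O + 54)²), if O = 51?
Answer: -1165092147 + 42093*√(158 + I*√1090) ≈ -1.1646e+9 + 54984.0*I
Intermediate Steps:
(√(√(5681 - 6771) + f(98)) - 27679)*(31068 + (O + 54)²) = (√(√(5681 - 6771) + 158) - 27679)*(31068 + (51 + 54)²) = (√(√(-1090) + 158) - 27679)*(31068 + 105²) = (√(I*√1090 + 158) - 27679)*(31068 + 11025) = (√(158 + I*√1090) - 27679)*42093 = (-27679 + √(158 + I*√1090))*42093 = -1165092147 + 42093*√(158 + I*√1090)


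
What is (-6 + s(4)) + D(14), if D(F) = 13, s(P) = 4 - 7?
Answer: 4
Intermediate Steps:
s(P) = -3
(-6 + s(4)) + D(14) = (-6 - 3) + 13 = -9 + 13 = 4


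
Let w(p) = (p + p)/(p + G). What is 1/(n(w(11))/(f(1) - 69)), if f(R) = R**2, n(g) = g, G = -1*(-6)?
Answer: -578/11 ≈ -52.545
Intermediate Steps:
G = 6
w(p) = 2*p/(6 + p) (w(p) = (p + p)/(p + 6) = (2*p)/(6 + p) = 2*p/(6 + p))
1/(n(w(11))/(f(1) - 69)) = 1/((2*11/(6 + 11))/(1**2 - 69)) = 1/((2*11/17)/(1 - 69)) = 1/((2*11*(1/17))/(-68)) = 1/(-1/68*22/17) = 1/(-11/578) = -578/11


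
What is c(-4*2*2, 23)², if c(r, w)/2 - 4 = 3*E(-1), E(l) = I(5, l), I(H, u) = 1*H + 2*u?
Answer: 676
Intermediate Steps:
I(H, u) = H + 2*u
E(l) = 5 + 2*l
c(r, w) = 26 (c(r, w) = 8 + 2*(3*(5 + 2*(-1))) = 8 + 2*(3*(5 - 2)) = 8 + 2*(3*3) = 8 + 2*9 = 8 + 18 = 26)
c(-4*2*2, 23)² = 26² = 676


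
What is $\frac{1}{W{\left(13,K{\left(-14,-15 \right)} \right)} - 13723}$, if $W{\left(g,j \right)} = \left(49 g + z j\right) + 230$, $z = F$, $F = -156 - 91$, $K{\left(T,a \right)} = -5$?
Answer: $- \frac{1}{11621} \approx -8.6051 \cdot 10^{-5}$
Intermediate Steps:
$F = -247$ ($F = -156 - 91 = -247$)
$z = -247$
$W{\left(g,j \right)} = 230 - 247 j + 49 g$ ($W{\left(g,j \right)} = \left(49 g - 247 j\right) + 230 = \left(- 247 j + 49 g\right) + 230 = 230 - 247 j + 49 g$)
$\frac{1}{W{\left(13,K{\left(-14,-15 \right)} \right)} - 13723} = \frac{1}{\left(230 - -1235 + 49 \cdot 13\right) - 13723} = \frac{1}{\left(230 + 1235 + 637\right) - 13723} = \frac{1}{2102 - 13723} = \frac{1}{-11621} = - \frac{1}{11621}$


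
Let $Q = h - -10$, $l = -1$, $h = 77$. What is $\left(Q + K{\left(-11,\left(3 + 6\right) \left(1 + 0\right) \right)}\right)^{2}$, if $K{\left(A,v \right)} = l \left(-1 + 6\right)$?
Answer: $6724$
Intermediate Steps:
$K{\left(A,v \right)} = -5$ ($K{\left(A,v \right)} = - (-1 + 6) = \left(-1\right) 5 = -5$)
$Q = 87$ ($Q = 77 - -10 = 77 + 10 = 87$)
$\left(Q + K{\left(-11,\left(3 + 6\right) \left(1 + 0\right) \right)}\right)^{2} = \left(87 - 5\right)^{2} = 82^{2} = 6724$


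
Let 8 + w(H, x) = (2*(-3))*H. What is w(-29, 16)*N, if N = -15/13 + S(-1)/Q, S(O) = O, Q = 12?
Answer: -16019/78 ≈ -205.37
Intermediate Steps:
w(H, x) = -8 - 6*H (w(H, x) = -8 + (2*(-3))*H = -8 - 6*H)
N = -193/156 (N = -15/13 - 1/12 = -193/156 ≈ -1.2372)
w(-29, 16)*N = (-8 - 6*(-29))*(-193/156) = (-8 + 174)*(-193/156) = 166*(-193/156) = -16019/78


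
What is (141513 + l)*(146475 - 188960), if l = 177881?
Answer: -13569454090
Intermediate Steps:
(141513 + l)*(146475 - 188960) = (141513 + 177881)*(146475 - 188960) = 319394*(-42485) = -13569454090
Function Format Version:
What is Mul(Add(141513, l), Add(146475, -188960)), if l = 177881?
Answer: -13569454090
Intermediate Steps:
Mul(Add(141513, l), Add(146475, -188960)) = Mul(Add(141513, 177881), Add(146475, -188960)) = Mul(319394, -42485) = -13569454090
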